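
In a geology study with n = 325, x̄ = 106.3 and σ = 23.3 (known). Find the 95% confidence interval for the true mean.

CI = x̄ ± z*(σ/√n) = 106.3 ± 1.96(23.3/√325) = 106.3 ± 2.53 = (103.77, 108.83)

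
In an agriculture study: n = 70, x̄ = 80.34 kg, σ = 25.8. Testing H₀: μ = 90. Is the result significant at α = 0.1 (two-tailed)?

z = (80.34 - 90)/(25.8/√70) = -3.133. Since |z| > 1.645, significant at α = 0.1.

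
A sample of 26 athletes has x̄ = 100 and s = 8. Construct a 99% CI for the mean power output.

CI = x̄ ± t*(s/√n) = 100 ± 2.787(8/√26) = (95.63, 104.37)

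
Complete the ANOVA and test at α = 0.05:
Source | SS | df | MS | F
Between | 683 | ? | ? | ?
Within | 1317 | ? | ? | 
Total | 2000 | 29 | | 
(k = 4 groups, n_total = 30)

df_between = 3, df_within = 26. MS_between = 227.67, MS_within = 50.65. F = 4.495, F_crit ≈ 2.975. Reject H₀.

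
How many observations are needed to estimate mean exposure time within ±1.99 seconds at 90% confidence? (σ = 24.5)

n = (z*σ/E)² = (1.645×24.5/1.99)² = 410.2 → n = 411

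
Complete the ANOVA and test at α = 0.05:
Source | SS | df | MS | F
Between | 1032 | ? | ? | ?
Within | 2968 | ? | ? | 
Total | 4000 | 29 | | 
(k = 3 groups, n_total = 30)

df_between = 2, df_within = 27. MS_between = 516.0, MS_within = 109.93. F = 4.694, F_crit ≈ 3.354. Reject H₀.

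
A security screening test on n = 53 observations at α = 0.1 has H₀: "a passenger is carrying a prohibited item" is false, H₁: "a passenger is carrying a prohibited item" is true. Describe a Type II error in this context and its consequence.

Type II error: failing to reject H₀ when it is false — concluding that a passenger is carrying a prohibited item is not supported when in fact it is. Consequence: letting a prohibited item through — security breach.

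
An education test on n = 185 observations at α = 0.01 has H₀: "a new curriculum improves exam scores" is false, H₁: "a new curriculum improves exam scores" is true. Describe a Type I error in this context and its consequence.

Type I error: rejecting H₀ when it is true — concluding that a new curriculum improves exam scores when in fact it is not. Consequence: adopting a curriculum that gives no real benefit — disruption for nothing.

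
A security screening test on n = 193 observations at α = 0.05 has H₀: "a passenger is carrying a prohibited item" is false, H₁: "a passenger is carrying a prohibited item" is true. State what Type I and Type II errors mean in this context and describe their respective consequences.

Type I (false positive): concluding that a passenger is carrying a prohibited item when it is not — detaining an innocent passenger — delay and inconvenience. Type II (false negative): failing to conclude that a passenger is carrying a prohibited item when it is — letting a prohibited item through — security breach. Which is costlier depends on domain priorities and is a judgement call rather than a statistical fact.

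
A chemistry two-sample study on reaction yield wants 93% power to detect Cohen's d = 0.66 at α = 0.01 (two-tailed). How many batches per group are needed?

z_{α/2} = 2.576, z_β = Φ⁻¹(0.93) = 1.476. For medium effect (d = 0.66): n per group = 2(z_{α/2} + z_β)²/d² = 2(2.576 + 1.476)²/0.66² = 75.4 → 76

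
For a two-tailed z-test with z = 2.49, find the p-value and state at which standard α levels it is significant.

p = 2·P(Z > |2.49|) = 2·(1 - Φ(2.49)) ≈ 0.0128. Significant at α = 0.1; Significant at α = 0.05.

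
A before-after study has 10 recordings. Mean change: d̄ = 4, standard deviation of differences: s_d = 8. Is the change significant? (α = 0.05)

t = d̄/(s_d/√n) = 4/(8/√10) = 1.581. df = 9, critical t = ±2.262. Fail to reject H₀.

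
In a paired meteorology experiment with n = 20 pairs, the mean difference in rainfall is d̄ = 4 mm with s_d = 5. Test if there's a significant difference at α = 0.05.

t = d̄/(s_d/√n) = 4/(5/√20) = 3.578. df = 19, critical t = ±2.093. Reject H₀.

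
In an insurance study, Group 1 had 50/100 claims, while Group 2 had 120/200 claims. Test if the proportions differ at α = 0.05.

p̂₁ = 0.5, p̂₂ = 0.6, pooled p̂ = 0.567. z = -1.648. Critical: ±1.96. Fail to reject H₀.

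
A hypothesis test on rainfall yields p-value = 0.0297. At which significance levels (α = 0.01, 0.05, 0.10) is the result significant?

p = 0.0297. Significant at: α = 0.05, 0.1.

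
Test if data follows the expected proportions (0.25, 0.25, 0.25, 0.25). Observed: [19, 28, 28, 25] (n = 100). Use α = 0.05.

Expected: [25.0, 25.0, 25.0, 25.0]. χ² = 2.16. df = 3, critical = 7.815. Fail to reject H₀.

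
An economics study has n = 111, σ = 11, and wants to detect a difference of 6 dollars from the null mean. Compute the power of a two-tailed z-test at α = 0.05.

SE = σ/√n = 11/√111 = 1.044. Non-centrality λ = d/SE = 6/1.044 = 5.747. Power ≈ Φ(λ - z_{α/2}) = Φ(5.747 - 1.96) = Φ(3.787) = 1.0.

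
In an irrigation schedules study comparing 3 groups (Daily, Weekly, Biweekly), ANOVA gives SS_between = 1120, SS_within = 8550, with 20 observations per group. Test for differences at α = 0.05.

df_between = 2, df_within = 57. F = MS_between/MS_within = 560.0/150.0 = 3.733. F_crit ≈ 3.159. Reject H₀. At least one mean differs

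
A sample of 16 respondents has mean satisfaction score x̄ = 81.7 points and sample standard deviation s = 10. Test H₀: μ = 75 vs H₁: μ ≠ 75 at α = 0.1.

t = (x̄ - μ₀)/(s/√n) = (81.7 - 75)/(10/√16) = 2.68. df = 15, critical t = ±1.753. Reject H₀.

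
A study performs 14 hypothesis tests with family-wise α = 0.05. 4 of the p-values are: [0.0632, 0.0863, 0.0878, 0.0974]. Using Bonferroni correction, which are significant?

Bonferroni α = 0.05/14 = 0.00357. None of the given p-values are significant.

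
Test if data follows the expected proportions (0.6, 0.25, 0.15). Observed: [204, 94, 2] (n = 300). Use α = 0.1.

Expected: [180.0, 75.0, 45.0]. χ² = 49.102. df = 2, critical = 4.605. Reject H₀.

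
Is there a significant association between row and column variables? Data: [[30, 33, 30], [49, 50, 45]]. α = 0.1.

χ² = 0.081. df = 2, critical = 4.605. Fail to reject H₀. No evidence of dependence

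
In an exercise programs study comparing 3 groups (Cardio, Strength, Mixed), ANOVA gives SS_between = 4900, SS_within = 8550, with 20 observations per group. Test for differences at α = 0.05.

df_between = 2, df_within = 57. F = MS_between/MS_within = 2450.0/150.0 = 16.333. F_crit ≈ 3.159. Reject H₀. At least one mean differs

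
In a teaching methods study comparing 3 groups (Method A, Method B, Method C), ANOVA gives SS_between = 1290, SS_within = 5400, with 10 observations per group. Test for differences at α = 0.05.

df_between = 2, df_within = 27. F = MS_between/MS_within = 645.0/200.0 = 3.225. F_crit ≈ 3.354. Fail to reject H₀.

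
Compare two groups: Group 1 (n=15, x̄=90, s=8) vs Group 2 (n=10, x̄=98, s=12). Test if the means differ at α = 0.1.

Pooled sp = 9.76. t = -2.007, df = 23. Critical t = ±1.714. Reject H₀.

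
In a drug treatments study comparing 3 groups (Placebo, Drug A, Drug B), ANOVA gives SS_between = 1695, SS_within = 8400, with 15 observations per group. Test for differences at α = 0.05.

df_between = 2, df_within = 42. F = MS_between/MS_within = 847.5/200.0 = 4.237. F_crit ≈ 3.22. Reject H₀. At least one mean differs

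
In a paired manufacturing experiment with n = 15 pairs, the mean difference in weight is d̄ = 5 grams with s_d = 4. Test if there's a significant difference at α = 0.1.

t = d̄/(s_d/√n) = 5/(4/√15) = 4.841. df = 14, critical t = ±1.761. Reject H₀.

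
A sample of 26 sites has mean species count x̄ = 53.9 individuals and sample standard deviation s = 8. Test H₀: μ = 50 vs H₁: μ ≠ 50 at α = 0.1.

t = (x̄ - μ₀)/(s/√n) = (53.9 - 50)/(8/√26) = 2.486. df = 25, critical t = ±1.708. Reject H₀.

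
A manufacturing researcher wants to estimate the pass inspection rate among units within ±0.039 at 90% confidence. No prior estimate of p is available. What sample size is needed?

Conservative approach: use p = 0.5 (maximizes p(1-p) = 0.25). n = z²(0.25)/E² = 1.645²×0.25/0.039² = 444.8 → n = 445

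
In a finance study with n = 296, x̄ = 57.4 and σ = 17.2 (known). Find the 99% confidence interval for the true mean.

CI = x̄ ± z*(σ/√n) = 57.4 ± 2.576(17.2/√296) = 57.4 ± 2.58 = (54.82, 59.98)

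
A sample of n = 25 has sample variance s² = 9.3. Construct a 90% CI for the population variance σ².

df = 24. χ²_{0.05} = 36.415, χ²_{0.95} = 13.848. CI for σ² = ((n-1)s²/χ²_{α/2}, (n-1)s²/χ²_{1-α/2}) = (24·9.3/36.415, 24·9.3/13.848) = (6.13, 16.12)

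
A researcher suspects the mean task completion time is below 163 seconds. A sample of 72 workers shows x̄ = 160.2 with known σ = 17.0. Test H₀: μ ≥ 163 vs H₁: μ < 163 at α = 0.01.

z = -1.398. Critical value: -2.33. Fail to reject H₀.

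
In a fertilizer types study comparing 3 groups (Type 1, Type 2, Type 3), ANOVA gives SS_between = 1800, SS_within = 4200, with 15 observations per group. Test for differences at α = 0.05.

df_between = 2, df_within = 42. F = MS_between/MS_within = 900.0/100.0 = 9.0. F_crit ≈ 3.22. Reject H₀. At least one mean differs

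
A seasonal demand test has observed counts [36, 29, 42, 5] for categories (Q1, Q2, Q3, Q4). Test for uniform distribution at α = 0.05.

Expected = 28 each. χ² = Σ(O-E)²/E = 28.214. df = 3, critical value = 7.815. Reject H₀.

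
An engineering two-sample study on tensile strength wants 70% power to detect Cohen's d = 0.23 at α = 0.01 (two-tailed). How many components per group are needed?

z_{α/2} = 2.576, z_β = Φ⁻¹(0.7) = 0.524. For small effect (d = 0.23): n per group = 2(z_{α/2} + z_β)²/d² = 2(2.576 + 0.524)²/0.23² = 363.3 → 364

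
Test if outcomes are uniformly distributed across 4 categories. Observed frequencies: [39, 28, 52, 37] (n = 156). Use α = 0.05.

Expected = 39 each. χ² = Σ(O-E)²/E = 7.538. df = 3, critical value = 7.815. Fail to reject H₀.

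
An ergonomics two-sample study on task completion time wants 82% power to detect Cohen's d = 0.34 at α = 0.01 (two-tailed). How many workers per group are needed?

z_{α/2} = 2.576, z_β = Φ⁻¹(0.82) = 0.915. For small effect (d = 0.34): n per group = 2(z_{α/2} + z_β)²/d² = 2(2.576 + 0.915)²/0.34² = 210.8 → 211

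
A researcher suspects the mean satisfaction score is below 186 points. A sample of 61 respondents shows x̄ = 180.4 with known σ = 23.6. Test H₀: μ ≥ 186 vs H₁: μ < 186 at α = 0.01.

z = -1.853. Critical value: -2.33. Fail to reject H₀.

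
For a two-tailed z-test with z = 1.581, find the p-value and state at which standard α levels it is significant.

p = 2·P(Z > |1.581|) = 2·(1 - Φ(1.581)) ≈ 0.1139. Not significant at any standard level.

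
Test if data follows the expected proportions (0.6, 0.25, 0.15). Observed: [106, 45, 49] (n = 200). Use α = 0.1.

Expected: [120.0, 50.0, 30.0]. χ² = 14.167. df = 2, critical = 4.605. Reject H₀.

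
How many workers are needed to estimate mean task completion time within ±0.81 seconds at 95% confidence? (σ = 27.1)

n = (z*σ/E)² = (1.96×27.1/0.81)² = 4300.1 → n = 4301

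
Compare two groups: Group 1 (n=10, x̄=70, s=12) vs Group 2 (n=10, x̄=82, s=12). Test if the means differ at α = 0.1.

Pooled sp = 12.0. t = -2.236, df = 18. Critical t = ±1.734. Reject H₀.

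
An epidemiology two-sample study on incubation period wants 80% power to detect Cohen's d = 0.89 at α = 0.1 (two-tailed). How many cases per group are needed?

z_{α/2} = 1.645, z_β = Φ⁻¹(0.8) = 0.842. For large effect (d = 0.89): n per group = 2(z_{α/2} + z_β)²/d² = 2(1.645 + 0.842)²/0.89² = 15.6 → 16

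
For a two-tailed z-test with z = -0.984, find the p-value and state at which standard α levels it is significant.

p = 2·P(Z > |-0.984|) = 2·(1 - Φ(0.984)) ≈ 0.3251. Not significant at any standard level.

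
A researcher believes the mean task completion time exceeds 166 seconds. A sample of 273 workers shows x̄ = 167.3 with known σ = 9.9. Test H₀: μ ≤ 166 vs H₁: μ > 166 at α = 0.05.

z = 2.17. Critical value: 1.645. Reject H₀.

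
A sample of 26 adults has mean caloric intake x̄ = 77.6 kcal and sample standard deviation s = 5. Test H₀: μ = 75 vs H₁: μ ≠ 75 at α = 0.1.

t = (x̄ - μ₀)/(s/√n) = (77.6 - 75)/(5/√26) = 2.651. df = 25, critical t = ±1.708. Reject H₀.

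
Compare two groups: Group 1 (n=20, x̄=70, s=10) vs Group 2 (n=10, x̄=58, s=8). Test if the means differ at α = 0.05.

Pooled sp = 9.4. t = 3.295, df = 28. Critical t = ±2.048. Reject H₀.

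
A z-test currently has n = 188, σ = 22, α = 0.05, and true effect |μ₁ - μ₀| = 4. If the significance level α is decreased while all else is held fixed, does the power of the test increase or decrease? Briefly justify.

Power decreases: a smaller α raises the critical value, so less of the H₁ sampling distribution falls in the rejection region.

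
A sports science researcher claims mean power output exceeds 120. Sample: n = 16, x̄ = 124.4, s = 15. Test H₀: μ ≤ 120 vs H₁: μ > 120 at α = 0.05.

t = (124.4 - 120)/(15/√16) = 1.173, df = 15. Critical t = 1.753. Fail to reject H₀.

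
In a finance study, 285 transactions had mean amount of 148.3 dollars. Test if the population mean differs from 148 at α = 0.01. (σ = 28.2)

z = (x̄ - μ₀)/(σ/√n) = (148.3 - 148)/(28.2/√285) = 0.18. Critical value: ±2.576. Since |0.18| ≤ 2.576, Fail to reject H₀.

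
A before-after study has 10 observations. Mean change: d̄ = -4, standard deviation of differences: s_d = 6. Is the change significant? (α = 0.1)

t = d̄/(s_d/√n) = -4/(6/√10) = -2.108. df = 9, critical t = ±1.833. Reject H₀.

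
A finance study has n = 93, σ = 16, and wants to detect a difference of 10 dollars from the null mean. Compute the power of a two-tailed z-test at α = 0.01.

SE = σ/√n = 16/√93 = 1.659. Non-centrality λ = d/SE = 10/1.659 = 6.027. Power ≈ Φ(λ - z_{α/2}) = Φ(6.027 - 2.576) = Φ(3.451) = 1.0.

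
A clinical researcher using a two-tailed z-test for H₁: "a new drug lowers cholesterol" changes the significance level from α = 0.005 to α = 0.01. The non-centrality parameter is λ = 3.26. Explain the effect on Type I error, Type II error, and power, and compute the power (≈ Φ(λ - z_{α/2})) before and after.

Increasing α from 0.005 to 0.01:
• Type I error rate increases (α is the Type I rate by definition).
• Critical value moves from z_{α/2} = 2.807 to 2.576, so power = Φ(λ - z_{α/2}) goes from Φ(3.26 - 2.807) = 0.675 to Φ(3.26 - 2.576) = 0.753.
• Type II error rate β = 1 - power therefore decreases (0.325 → 0.247).
Appropriate when false negatives are costly — here, shelving an effective drug — patients miss out on a treatment that would have helped.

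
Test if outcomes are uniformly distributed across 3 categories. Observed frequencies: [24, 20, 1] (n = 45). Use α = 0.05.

Expected = 15 each. χ² = Σ(O-E)²/E = 20.133. df = 2, critical value = 5.991. Reject H₀.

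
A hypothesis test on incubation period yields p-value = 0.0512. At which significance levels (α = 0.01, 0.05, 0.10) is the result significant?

p = 0.0512. Significant at: α = 0.1.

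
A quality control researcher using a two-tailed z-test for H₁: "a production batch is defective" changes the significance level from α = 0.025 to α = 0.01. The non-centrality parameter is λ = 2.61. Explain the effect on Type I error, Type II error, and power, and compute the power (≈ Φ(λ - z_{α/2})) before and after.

Decreasing α from 0.025 to 0.01:
• Type I error rate decreases (α is the Type I rate by definition).
• Critical value moves from z_{α/2} = 2.241 to 2.576, so power = Φ(λ - z_{α/2}) goes from Φ(2.61 - 2.241) = 0.644 to Φ(2.61 - 2.576) = 0.514.
• Type II error rate β = 1 - power therefore increases (0.356 → 0.486).
Appropriate when false positives are costly — here, scrapping a good batch — wasted material and cost for no reason.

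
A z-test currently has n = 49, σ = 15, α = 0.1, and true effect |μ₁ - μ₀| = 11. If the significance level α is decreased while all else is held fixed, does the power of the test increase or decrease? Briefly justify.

Power decreases: a smaller α raises the critical value, so less of the H₁ sampling distribution falls in the rejection region.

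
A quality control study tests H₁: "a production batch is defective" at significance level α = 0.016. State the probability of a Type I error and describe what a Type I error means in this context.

P(Type I error) = α = 0.016. A Type I error is rejecting H₀ when H₀ is actually true (false positive) — here, concluding that a production batch is defective when in fact this is not the case. Consequence: scrapping a good batch — wasted material and cost for no reason.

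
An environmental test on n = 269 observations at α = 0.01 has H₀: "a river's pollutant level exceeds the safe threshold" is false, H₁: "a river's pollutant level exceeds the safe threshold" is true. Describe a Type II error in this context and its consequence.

Type II error: failing to reject H₀ when it is false — concluding that a river's pollutant level exceeds the safe threshold is not supported when in fact it is. Consequence: allowing unsafe pollution to continue.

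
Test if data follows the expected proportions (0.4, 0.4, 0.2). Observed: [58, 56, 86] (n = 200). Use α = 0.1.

Expected: [80.0, 80.0, 40.0]. χ² = 66.15. df = 2, critical = 4.605. Reject H₀.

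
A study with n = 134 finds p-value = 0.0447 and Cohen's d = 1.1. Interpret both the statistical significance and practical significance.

Statistically significant (p = 0.0447 < 0.05). Cohen's d = 1.1 indicates a large effect size. Both statistical and practical significance should be considered.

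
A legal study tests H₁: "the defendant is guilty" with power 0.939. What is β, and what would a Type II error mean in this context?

β = 1 - power = 1 - 0.939 = 0.061. A Type II error is failing to reject H₀ when H₀ is false (false negative) — here, failing to conclude that the defendant is guilty when in fact it is true. Consequence: acquitting a guilty person.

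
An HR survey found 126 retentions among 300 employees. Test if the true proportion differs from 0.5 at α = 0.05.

p̂ = 0.42, p₀ = 0.5. z = (p̂ - p₀)/√(p₀(1-p₀)/n) = -2.771. Critical: ±1.96. Reject H₀.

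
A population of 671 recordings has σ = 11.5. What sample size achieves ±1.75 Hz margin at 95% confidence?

Without FPC: n₀ = (1.96×11.5/1.75)² = 165.894. With FPC: n = n₀N/(n₀+N-1) = 133.2 → n = 134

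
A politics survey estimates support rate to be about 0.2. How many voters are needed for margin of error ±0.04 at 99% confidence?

n = z²p(1-p)/E² = 2.576²×0.2×0.8/0.04² = 663.6 → n = 664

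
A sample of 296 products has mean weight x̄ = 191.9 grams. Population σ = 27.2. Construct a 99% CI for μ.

CI = x̄ ± z*(σ/√n) = 191.9 ± 2.576(27.2/√296) = 191.9 ± 4.07 = (187.83, 195.97)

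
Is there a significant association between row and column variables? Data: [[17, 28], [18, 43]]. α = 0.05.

χ² = 0.801. df = 1, critical = 3.841. Fail to reject H₀. No evidence of dependence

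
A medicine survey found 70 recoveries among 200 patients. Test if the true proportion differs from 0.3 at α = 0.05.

p̂ = 0.35, p₀ = 0.3. z = (p̂ - p₀)/√(p₀(1-p₀)/n) = 1.543. Critical: ±1.96. Fail to reject H₀.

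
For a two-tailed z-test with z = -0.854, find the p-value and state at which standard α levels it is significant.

p = 2·P(Z > |-0.854|) = 2·(1 - Φ(0.854)) ≈ 0.3931. Not significant at any standard level.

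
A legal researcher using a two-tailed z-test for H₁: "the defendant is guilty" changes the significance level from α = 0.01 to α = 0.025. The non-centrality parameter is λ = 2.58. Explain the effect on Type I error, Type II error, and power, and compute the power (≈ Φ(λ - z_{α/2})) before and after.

Increasing α from 0.01 to 0.025:
• Type I error rate increases (α is the Type I rate by definition).
• Critical value moves from z_{α/2} = 2.576 to 2.241, so power = Φ(λ - z_{α/2}) goes from Φ(2.58 - 2.576) = 0.502 to Φ(2.58 - 2.241) = 0.633.
• Type II error rate β = 1 - power therefore decreases (0.498 → 0.367).
Appropriate when false negatives are costly — here, acquitting a guilty person.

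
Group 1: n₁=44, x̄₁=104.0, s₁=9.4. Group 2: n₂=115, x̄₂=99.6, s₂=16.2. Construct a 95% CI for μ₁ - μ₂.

Difference = 4.4. SE = √(9.4²/44 + 16.2²/115) = 2.071. CI = (0.34, 8.46)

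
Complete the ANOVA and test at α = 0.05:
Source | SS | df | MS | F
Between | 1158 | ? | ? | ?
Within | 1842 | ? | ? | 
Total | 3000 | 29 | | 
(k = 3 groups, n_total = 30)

df_between = 2, df_within = 27. MS_between = 579.0, MS_within = 68.22. F = 8.487, F_crit ≈ 3.354. Reject H₀.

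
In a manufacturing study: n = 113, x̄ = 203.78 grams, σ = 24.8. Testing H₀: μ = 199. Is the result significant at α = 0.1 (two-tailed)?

z = (203.78 - 199)/(24.8/√113) = 2.049. Since |z| > 1.645, significant at α = 0.1.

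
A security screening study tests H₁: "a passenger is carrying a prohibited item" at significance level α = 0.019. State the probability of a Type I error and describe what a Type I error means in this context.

P(Type I error) = α = 0.019. A Type I error is rejecting H₀ when H₀ is actually true (false positive) — here, concluding that a passenger is carrying a prohibited item when in fact this is not the case. Consequence: detaining an innocent passenger — delay and inconvenience.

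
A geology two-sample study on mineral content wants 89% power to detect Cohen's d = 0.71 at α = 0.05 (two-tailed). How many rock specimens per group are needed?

z_{α/2} = 1.96, z_β = Φ⁻¹(0.89) = 1.227. For medium effect (d = 0.71): n per group = 2(z_{α/2} + z_β)²/d² = 2(1.96 + 1.227)²/0.71² = 40.3 → 41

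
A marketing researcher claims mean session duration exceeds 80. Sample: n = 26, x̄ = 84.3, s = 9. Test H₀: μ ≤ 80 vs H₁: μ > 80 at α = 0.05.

t = (84.3 - 80)/(9/√26) = 2.436, df = 25. Critical t = 1.708. Reject H₀.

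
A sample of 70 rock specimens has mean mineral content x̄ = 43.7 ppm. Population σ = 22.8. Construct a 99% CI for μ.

CI = x̄ ± z*(σ/√n) = 43.7 ± 2.576(22.8/√70) = 43.7 ± 7.02 = (36.68, 50.72)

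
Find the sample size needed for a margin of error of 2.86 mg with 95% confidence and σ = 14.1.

n = (z*σ/E)² = (1.96×14.1/2.86)² = 93.4 → n = 94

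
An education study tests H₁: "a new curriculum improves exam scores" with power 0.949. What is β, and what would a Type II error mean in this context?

β = 1 - power = 1 - 0.949 = 0.051. A Type II error is failing to reject H₀ when H₀ is false (false negative) — here, failing to conclude that a new curriculum improves exam scores when in fact it is true. Consequence: keeping the old curriculum when the new one would have helped students.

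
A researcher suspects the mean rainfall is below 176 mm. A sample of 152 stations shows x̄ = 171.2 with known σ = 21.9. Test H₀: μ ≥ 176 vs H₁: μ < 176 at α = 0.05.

z = -2.702. Critical value: -1.645. Reject H₀.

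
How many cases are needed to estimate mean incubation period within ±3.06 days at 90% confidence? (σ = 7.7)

n = (z*σ/E)² = (1.645×7.7/3.06)² = 17.1 → n = 18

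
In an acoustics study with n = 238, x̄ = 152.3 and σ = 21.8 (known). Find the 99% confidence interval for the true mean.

CI = x̄ ± z*(σ/√n) = 152.3 ± 2.576(21.8/√238) = 152.3 ± 3.64 = (148.66, 155.94)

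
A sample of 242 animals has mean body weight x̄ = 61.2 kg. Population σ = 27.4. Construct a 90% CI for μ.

CI = x̄ ± z*(σ/√n) = 61.2 ± 1.645(27.4/√242) = 61.2 ± 2.9 = (58.3, 64.1)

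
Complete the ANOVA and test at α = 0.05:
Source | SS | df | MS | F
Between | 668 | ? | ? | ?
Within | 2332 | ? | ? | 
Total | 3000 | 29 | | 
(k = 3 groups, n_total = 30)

df_between = 2, df_within = 27. MS_between = 334.0, MS_within = 86.37. F = 3.867, F_crit ≈ 3.354. Reject H₀.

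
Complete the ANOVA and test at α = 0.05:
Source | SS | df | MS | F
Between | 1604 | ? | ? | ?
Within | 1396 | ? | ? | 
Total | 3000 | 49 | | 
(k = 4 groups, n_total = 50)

df_between = 3, df_within = 46. MS_between = 534.67, MS_within = 30.35. F = 17.618, F_crit ≈ 2.807. Reject H₀.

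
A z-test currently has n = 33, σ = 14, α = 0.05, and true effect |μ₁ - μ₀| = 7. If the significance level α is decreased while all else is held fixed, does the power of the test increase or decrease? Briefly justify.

Power decreases: a smaller α raises the critical value, so less of the H₁ sampling distribution falls in the rejection region.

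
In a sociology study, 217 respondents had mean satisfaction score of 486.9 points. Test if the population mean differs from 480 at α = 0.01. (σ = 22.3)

z = (x̄ - μ₀)/(σ/√n) = (486.9 - 480)/(22.3/√217) = 4.558. Critical value: ±2.576. Since |4.558| > 2.576, Reject H₀.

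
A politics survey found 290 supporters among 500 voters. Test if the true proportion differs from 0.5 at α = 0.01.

p̂ = 0.58, p₀ = 0.5. z = (p̂ - p₀)/√(p₀(1-p₀)/n) = 3.578. Critical: ±2.576. Reject H₀.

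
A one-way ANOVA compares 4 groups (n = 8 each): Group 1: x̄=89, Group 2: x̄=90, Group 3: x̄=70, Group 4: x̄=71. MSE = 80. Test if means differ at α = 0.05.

Grand mean = 80.0. SS_between = 2896.0, MS_between = 965.33. F = 12.067, F_crit ≈ 2.947. Reject H₀.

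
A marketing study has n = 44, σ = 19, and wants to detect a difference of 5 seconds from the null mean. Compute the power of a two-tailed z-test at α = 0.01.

SE = σ/√n = 19/√44 = 2.864. Non-centrality λ = d/SE = 5/2.864 = 1.746. Power ≈ Φ(λ - z_{α/2}) = Φ(1.746 - 2.576) = Φ(-0.83) = 0.203.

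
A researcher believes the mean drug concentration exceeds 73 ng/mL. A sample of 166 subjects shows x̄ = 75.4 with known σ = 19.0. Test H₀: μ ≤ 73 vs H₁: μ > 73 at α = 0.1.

z = 1.627. Critical value: 1.28. Reject H₀.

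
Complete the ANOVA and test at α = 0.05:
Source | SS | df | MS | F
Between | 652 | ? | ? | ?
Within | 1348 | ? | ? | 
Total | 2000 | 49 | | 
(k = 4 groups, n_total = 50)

df_between = 3, df_within = 46. MS_between = 217.33, MS_within = 29.3. F = 7.416, F_crit ≈ 2.807. Reject H₀.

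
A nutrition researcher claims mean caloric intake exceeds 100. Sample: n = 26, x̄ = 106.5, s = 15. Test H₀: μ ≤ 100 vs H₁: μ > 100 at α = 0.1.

t = (106.5 - 100)/(15/√26) = 2.21, df = 25. Critical t = 1.316. Reject H₀.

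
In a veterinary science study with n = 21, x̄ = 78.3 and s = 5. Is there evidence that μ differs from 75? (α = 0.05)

t = (x̄ - μ₀)/(s/√n) = (78.3 - 75)/(5/√21) = 3.024. df = 20, critical t = ±2.086. Reject H₀.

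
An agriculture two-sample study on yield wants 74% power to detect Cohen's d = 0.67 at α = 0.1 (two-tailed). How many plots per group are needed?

z_{α/2} = 1.645, z_β = Φ⁻¹(0.74) = 0.643. For medium effect (d = 0.67): n per group = 2(z_{α/2} + z_β)²/d² = 2(1.645 + 0.643)²/0.67² = 23.3 → 24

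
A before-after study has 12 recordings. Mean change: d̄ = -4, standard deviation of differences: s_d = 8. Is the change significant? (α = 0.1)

t = d̄/(s_d/√n) = -4/(8/√12) = -1.732. df = 11, critical t = ±1.796. Fail to reject H₀.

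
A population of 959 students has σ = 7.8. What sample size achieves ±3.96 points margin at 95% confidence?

Without FPC: n₀ = (1.96×7.8/3.96)² = 14.904. With FPC: n = n₀N/(n₀+N-1) = 14.7 → n = 15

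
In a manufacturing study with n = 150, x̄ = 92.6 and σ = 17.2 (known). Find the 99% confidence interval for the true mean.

CI = x̄ ± z*(σ/√n) = 92.6 ± 2.576(17.2/√150) = 92.6 ± 3.62 = (88.98, 96.22)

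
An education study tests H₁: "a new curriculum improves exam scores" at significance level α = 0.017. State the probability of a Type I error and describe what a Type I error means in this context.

P(Type I error) = α = 0.017. A Type I error is rejecting H₀ when H₀ is actually true (false positive) — here, concluding that a new curriculum improves exam scores when in fact this is not the case. Consequence: adopting a curriculum that gives no real benefit — disruption for nothing.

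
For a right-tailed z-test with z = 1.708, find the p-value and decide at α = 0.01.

p = P(Z > 1.708) = 1 - Φ(1.708) ≈ 0.0438. Since p ≥ 0.01, fail to reject H₀ (not significant) at α = 0.01.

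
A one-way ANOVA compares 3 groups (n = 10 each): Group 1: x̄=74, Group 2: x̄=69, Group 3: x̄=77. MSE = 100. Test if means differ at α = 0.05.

Grand mean = 73.33. SS_between = 326.67, MS_between = 163.33. F = 1.633, F_crit ≈ 3.354. Fail to reject H₀.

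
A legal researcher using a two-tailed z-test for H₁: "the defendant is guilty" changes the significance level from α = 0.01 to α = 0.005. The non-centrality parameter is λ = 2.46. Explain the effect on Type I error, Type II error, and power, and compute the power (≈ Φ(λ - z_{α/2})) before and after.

Decreasing α from 0.01 to 0.005:
• Type I error rate decreases (α is the Type I rate by definition).
• Critical value moves from z_{α/2} = 2.576 to 2.807, so power = Φ(λ - z_{α/2}) goes from Φ(2.46 - 2.576) = 0.454 to Φ(2.46 - 2.807) = 0.364.
• Type II error rate β = 1 - power therefore increases (0.546 → 0.636).
Appropriate when false positives are costly — here, convicting an innocent person.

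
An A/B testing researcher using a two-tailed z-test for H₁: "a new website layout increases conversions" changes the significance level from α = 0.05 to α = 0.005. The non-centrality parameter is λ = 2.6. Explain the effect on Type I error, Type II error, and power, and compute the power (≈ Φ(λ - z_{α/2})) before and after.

Decreasing α from 0.05 to 0.005:
• Type I error rate decreases (α is the Type I rate by definition).
• Critical value moves from z_{α/2} = 1.96 to 2.807, so power = Φ(λ - z_{α/2}) goes from Φ(2.6 - 1.96) = 0.739 to Φ(2.6 - 2.807) = 0.418.
• Type II error rate β = 1 - power therefore increases (0.261 → 0.582).
Appropriate when false positives are costly — here, rolling out a layout that doesn't actually help — wasted engineering effort.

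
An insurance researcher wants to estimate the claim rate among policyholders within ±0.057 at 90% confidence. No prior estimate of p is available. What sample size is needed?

Conservative approach: use p = 0.5 (maximizes p(1-p) = 0.25). n = z²(0.25)/E² = 1.645²×0.25/0.057² = 208.2 → n = 209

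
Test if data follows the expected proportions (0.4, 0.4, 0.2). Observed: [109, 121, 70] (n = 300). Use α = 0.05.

Expected: [120.0, 120.0, 60.0]. χ² = 2.683. df = 2, critical = 5.991. Fail to reject H₀.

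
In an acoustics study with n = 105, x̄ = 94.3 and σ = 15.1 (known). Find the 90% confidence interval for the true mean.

CI = x̄ ± z*(σ/√n) = 94.3 ± 1.645(15.1/√105) = 94.3 ± 2.42 = (91.88, 96.72)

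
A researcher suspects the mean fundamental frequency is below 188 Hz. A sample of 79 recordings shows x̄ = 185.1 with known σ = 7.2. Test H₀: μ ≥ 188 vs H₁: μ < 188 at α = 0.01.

z = -3.58. Critical value: -2.33. Reject H₀.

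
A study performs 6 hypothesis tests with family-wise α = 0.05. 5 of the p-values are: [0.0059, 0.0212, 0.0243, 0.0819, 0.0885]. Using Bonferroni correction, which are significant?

Bonferroni α = 0.05/6 = 0.00833. Significant p-values: [0.0059]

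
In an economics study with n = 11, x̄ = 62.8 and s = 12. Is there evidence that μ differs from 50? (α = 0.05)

t = (x̄ - μ₀)/(s/√n) = (62.8 - 50)/(12/√11) = 3.538. df = 10, critical t = ±2.228. Reject H₀.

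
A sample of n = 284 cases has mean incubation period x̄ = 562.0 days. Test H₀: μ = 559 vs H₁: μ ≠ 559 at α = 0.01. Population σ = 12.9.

z = (x̄ - μ₀)/(σ/√n) = (562.0 - 559)/(12.9/√284) = 3.919. Critical value: ±2.576. Since |3.919| > 2.576, Reject H₀.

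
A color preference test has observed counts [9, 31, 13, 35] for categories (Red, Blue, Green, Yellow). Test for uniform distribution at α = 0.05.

Expected = 22 each. χ² = Σ(O-E)²/E = 22.727. df = 3, critical value = 7.815. Reject H₀.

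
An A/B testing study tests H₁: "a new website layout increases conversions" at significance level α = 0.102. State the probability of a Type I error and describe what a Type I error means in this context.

P(Type I error) = α = 0.102. A Type I error is rejecting H₀ when H₀ is actually true (false positive) — here, concluding that a new website layout increases conversions when in fact this is not the case. Consequence: rolling out a layout that doesn't actually help — wasted engineering effort.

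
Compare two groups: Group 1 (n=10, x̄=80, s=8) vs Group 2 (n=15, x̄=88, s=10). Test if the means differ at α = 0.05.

Pooled sp = 9.27. t = -2.114, df = 23. Critical t = ±2.069. Reject H₀.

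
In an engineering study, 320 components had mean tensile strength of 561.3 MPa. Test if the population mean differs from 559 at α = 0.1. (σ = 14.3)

z = (x̄ - μ₀)/(σ/√n) = (561.3 - 559)/(14.3/√320) = 2.877. Critical value: ±1.645. Since |2.877| > 1.645, Reject H₀.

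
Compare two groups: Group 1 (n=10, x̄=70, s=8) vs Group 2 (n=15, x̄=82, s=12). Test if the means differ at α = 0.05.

Pooled sp = 10.62. t = -2.769, df = 23. Critical t = ±2.069. Reject H₀.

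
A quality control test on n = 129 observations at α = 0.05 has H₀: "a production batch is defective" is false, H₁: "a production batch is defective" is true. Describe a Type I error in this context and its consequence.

Type I error: rejecting H₀ when it is true — concluding that a production batch is defective when in fact it is not. Consequence: scrapping a good batch — wasted material and cost for no reason.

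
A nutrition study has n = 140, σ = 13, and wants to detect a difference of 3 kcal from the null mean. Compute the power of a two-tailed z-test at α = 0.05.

SE = σ/√n = 13/√140 = 1.099. Non-centrality λ = d/SE = 3/1.099 = 2.73. Power ≈ Φ(λ - z_{α/2}) = Φ(2.73 - 1.96) = Φ(0.77) = 0.779.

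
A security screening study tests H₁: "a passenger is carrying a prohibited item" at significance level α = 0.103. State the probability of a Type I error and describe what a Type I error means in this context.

P(Type I error) = α = 0.103. A Type I error is rejecting H₀ when H₀ is actually true (false positive) — here, concluding that a passenger is carrying a prohibited item when in fact this is not the case. Consequence: detaining an innocent passenger — delay and inconvenience.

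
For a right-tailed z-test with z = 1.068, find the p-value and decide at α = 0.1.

p = P(Z > 1.068) = 1 - Φ(1.068) ≈ 0.1428. Since p ≥ 0.1, fail to reject H₀ (not significant) at α = 0.1.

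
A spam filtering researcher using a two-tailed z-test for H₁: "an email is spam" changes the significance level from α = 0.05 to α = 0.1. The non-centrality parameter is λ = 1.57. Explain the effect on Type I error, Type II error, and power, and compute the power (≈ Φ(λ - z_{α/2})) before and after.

Increasing α from 0.05 to 0.1:
• Type I error rate increases (α is the Type I rate by definition).
• Critical value moves from z_{α/2} = 1.96 to 1.645, so power = Φ(λ - z_{α/2}) goes from Φ(1.57 - 1.96) = 0.348 to Φ(1.57 - 1.645) = 0.47.
• Type II error rate β = 1 - power therefore decreases (0.652 → 0.53).
Appropriate when false negatives are costly — here, a spam email lands in the inbox.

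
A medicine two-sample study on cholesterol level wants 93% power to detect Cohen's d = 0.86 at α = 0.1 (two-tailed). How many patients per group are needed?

z_{α/2} = 1.645, z_β = Φ⁻¹(0.93) = 1.476. For large effect (d = 0.86): n per group = 2(z_{α/2} + z_β)²/d² = 2(1.645 + 1.476)²/0.86² = 26.3 → 27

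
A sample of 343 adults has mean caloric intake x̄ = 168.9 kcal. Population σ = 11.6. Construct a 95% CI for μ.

CI = x̄ ± z*(σ/√n) = 168.9 ± 1.96(11.6/√343) = 168.9 ± 1.23 = (167.67, 170.13)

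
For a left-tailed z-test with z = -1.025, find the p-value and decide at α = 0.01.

p = P(Z < -1.025) = Φ(-1.025) ≈ 0.1527. Since p ≥ 0.01, fail to reject H₀ (not significant) at α = 0.01.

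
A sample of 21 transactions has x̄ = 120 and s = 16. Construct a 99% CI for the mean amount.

CI = x̄ ± t*(s/√n) = 120 ± 2.845(16/√21) = (110.07, 129.93)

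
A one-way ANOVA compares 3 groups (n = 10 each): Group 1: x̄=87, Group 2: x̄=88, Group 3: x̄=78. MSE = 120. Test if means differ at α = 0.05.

Grand mean = 84.33. SS_between = 606.67, MS_between = 303.33. F = 2.528, F_crit ≈ 3.354. Fail to reject H₀.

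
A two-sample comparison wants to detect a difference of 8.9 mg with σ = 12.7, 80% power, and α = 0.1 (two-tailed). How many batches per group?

n per group = 2(z_α/2 + z_β)²σ²/d² = 2×(1.645 + 0.84)²×12.7²/8.9² = 25.1 → n = 26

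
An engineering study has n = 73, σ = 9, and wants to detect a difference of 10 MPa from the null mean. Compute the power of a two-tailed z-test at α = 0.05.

SE = σ/√n = 9/√73 = 1.053. Non-centrality λ = d/SE = 10/1.053 = 9.493. Power ≈ Φ(λ - z_{α/2}) = Φ(9.493 - 1.96) = Φ(7.533) = 1.0.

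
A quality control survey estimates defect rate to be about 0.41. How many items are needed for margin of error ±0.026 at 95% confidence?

n = z²p(1-p)/E² = 1.96²×0.41×0.59/0.026² = 1374.7 → n = 1375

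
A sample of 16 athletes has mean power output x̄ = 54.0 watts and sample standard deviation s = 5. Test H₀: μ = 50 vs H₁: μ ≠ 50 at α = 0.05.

t = (x̄ - μ₀)/(s/√n) = (54.0 - 50)/(5/√16) = 3.2. df = 15, critical t = ±2.131. Reject H₀.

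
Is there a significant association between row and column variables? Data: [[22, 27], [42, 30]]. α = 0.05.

χ² = 2.112. df = 1, critical = 3.841. Fail to reject H₀. No evidence of dependence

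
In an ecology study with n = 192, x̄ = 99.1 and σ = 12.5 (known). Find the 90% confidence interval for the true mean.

CI = x̄ ± z*(σ/√n) = 99.1 ± 1.645(12.5/√192) = 99.1 ± 1.48 = (97.62, 100.58)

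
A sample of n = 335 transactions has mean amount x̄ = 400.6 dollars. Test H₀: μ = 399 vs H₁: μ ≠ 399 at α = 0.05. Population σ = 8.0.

z = (x̄ - μ₀)/(σ/√n) = (400.6 - 399)/(8.0/√335) = 3.661. Critical value: ±1.96. Since |3.661| > 1.96, Reject H₀.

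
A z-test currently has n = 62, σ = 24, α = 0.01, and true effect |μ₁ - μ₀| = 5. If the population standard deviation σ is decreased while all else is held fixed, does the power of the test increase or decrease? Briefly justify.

Power increases: a smaller σ shrinks the standard error σ/√n, moving the sampling distribution under H₁ further from the critical value.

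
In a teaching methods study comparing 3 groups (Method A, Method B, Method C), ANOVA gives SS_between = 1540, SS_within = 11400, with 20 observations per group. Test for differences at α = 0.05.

df_between = 2, df_within = 57. F = MS_between/MS_within = 770.0/200.0 = 3.85. F_crit ≈ 3.159. Reject H₀. At least one mean differs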